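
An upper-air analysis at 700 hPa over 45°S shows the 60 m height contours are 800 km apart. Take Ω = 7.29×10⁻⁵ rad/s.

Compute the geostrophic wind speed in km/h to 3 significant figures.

Coriolis parameter at 45°S:
f = 2Ω sin φ = 2 × 7.29×10⁻⁵ × sin 45° = 1.03×10⁻⁴ s⁻¹
Height gradient: |∂Z/∂n| = 60 m / 800000 m = 7.50×10⁻⁵
On a pressure surface, geostrophic balance gives V_g = (g/f)|∂Z/∂n|:
V_g = 9.81 × 7.50×10⁻⁵ / 1.03×10⁻⁴ = 7.14 m/s
Converting: 7.14 m/s × 3.6 = 25.7 km/h

25.7 km/h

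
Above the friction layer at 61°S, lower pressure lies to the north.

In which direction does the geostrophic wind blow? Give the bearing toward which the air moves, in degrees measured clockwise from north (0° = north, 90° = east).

270°

The pressure-gradient force points toward the north (bearing 000°).
Geostrophic balance: in the Southern Hemisphere the Coriolis force deflects motion to the left, so the geostrophic wind blows 90° to the left of the pressure-gradient force (low pressure on the right).
Rotating 000° by 90° counterclockwise gives 270° — the wind blows toward the west.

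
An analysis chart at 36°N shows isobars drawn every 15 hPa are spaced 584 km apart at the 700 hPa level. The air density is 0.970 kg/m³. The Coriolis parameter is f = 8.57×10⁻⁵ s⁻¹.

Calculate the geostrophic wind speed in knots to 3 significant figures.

Pressure gradient: |∂P/∂n| = 1500 Pa / 584000 m = 2.57×10⁻³ Pa/m
Geostrophic balance (pressure-gradient force = Coriolis force):
V_g = (1/(fρ)) |∂P/∂n| = 2.57×10⁻³ / (8.57×10⁻⁵ × 0.970) = 30.9 m/s
Converting: 30.9 m/s × 1.944 = 60.1 knots

60.1 knots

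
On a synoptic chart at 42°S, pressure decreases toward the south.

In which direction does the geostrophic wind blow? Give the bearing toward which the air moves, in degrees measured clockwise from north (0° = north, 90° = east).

090°

The pressure-gradient force points toward the south (bearing 180°).
Geostrophic balance: in the Southern Hemisphere the Coriolis force deflects motion to the left, so the geostrophic wind blows 90° to the left of the pressure-gradient force (low pressure on the right).
Rotating 180° by 90° counterclockwise gives 090° — the wind blows toward the east.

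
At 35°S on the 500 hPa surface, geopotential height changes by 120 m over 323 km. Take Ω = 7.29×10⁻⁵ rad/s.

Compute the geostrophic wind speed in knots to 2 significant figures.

85 knots

Coriolis parameter at 35°S:
f = 2Ω sin φ = 2 × 7.29×10⁻⁵ × sin 35° = 8.36×10⁻⁵ s⁻¹
Height gradient: |∂Z/∂n| = 120 m / 323000 m = 3.72×10⁻⁴
On a pressure surface, geostrophic balance gives V_g = (g/f)|∂Z/∂n|:
V_g = 9.81 × 3.72×10⁻⁴ / 8.36×10⁻⁵ = 43.6 m/s
Converting: 43.6 m/s × 1.944 = 85 knots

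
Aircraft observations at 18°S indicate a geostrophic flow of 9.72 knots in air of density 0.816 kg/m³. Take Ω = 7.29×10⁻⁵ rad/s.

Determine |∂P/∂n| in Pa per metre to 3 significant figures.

Coriolis parameter at 18°S:
f = 2Ω sin φ = 2 × 7.29×10⁻⁵ × sin 18° = 4.51×10⁻⁵ s⁻¹
Wind speed in SI: 9.72 knots = 5.00 m/s
Geostrophic balance rearranged: |∂P/∂n| = f ρ V_g
|∂P/∂n| = 4.51×10⁻⁵ × 0.816 × 5.00 = 1.84×10⁻⁴ Pa/m

1.84×10⁻⁴ Pa/m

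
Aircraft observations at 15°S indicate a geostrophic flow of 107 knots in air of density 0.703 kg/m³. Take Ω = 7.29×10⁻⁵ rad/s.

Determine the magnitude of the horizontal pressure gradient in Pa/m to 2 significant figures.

1.5×10⁻³ Pa/m

Coriolis parameter at 15°S:
f = 2Ω sin φ = 2 × 7.29×10⁻⁵ × sin 15° = 3.77×10⁻⁵ s⁻¹
Wind speed in SI: 107 knots = 55.0 m/s
Geostrophic balance rearranged: |∂P/∂n| = f ρ V_g
|∂P/∂n| = 3.77×10⁻⁵ × 0.703 × 55.0 = 1.46×10⁻³ Pa/m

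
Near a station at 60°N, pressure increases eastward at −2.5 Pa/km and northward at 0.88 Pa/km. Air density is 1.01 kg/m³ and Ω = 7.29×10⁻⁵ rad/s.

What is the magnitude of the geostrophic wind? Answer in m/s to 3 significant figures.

20.8 m/s

Coriolis parameter at 60°N:
f = 2Ω sin φ = 2 × 7.29×10⁻⁵ × sin 60° = 1.26×10⁻⁴ s⁻¹
Component geostrophic relations (x east, y north):
u_g = −(1/(fρ)) ∂P/∂y,  v_g = (1/(fρ)) ∂P/∂x
u_g = −(0.88×10⁻³)/(1.26×10⁻⁴ × 1.01) = −6.90 m/s;  v_g = (−2.5×10⁻³)/(1.26×10⁻⁴ × 1.01) = −19.6 m/s
|V_g| = √(u_g² + v_g²) = 20.8 m/s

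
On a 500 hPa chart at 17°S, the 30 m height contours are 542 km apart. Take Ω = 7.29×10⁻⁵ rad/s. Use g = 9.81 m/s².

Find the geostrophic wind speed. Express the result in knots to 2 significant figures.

Coriolis parameter at 17°S:
f = 2Ω sin φ = 2 × 7.29×10⁻⁵ × sin 17° = 4.26×10⁻⁵ s⁻¹
Height gradient: |∂Z/∂n| = 30 m / 542000 m = 5.54×10⁻⁵
On a pressure surface, geostrophic balance gives V_g = (g/f)|∂Z/∂n|:
V_g = 9.81 × 5.54×10⁻⁵ / 4.26×10⁻⁵ = 12.7 m/s
Converting: 12.7 m/s × 1.944 = 25 knots

25 knots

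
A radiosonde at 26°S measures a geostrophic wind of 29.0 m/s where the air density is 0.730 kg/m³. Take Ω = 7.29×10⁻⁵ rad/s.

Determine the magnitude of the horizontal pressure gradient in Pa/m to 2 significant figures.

Coriolis parameter at 26°S:
f = 2Ω sin φ = 2 × 7.29×10⁻⁵ × sin 26° = 6.39×10⁻⁵ s⁻¹
Geostrophic balance rearranged: |∂P/∂n| = f ρ V_g
|∂P/∂n| = 6.39×10⁻⁵ × 0.730 × 29.0 = 1.35×10⁻³ Pa/m

1.4×10⁻³ Pa/m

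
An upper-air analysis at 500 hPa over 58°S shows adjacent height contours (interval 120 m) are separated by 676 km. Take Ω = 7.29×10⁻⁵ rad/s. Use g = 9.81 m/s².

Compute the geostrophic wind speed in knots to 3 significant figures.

27.4 knots

Coriolis parameter at 58°S:
f = 2Ω sin φ = 2 × 7.29×10⁻⁵ × sin 58° = 1.24×10⁻⁴ s⁻¹
Height gradient: |∂Z/∂n| = 120 m / 676000 m = 1.78×10⁻⁴
On a pressure surface, geostrophic balance gives V_g = (g/f)|∂Z/∂n|:
V_g = 9.81 × 1.78×10⁻⁴ / 1.24×10⁻⁴ = 14.1 m/s
Converting: 14.1 m/s × 1.944 = 27.4 knots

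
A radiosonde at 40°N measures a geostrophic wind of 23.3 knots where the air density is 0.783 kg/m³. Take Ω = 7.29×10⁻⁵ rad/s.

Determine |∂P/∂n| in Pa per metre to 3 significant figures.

8.80×10⁻⁴ Pa/m

Coriolis parameter at 40°N:
f = 2Ω sin φ = 2 × 7.29×10⁻⁵ × sin 40° = 9.37×10⁻⁵ s⁻¹
Wind speed in SI: 23.3 knots = 12.0 m/s
Geostrophic balance rearranged: |∂P/∂n| = f ρ V_g
|∂P/∂n| = 9.37×10⁻⁵ × 0.783 × 12.0 = 8.80×10⁻⁴ Pa/m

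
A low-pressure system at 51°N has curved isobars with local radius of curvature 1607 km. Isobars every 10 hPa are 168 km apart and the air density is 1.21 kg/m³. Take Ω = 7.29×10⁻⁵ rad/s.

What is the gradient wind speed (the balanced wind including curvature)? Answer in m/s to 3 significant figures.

36.2 m/s

Coriolis parameter at 51°N:
f = 2Ω sin φ = 2 × 7.29×10⁻⁵ × sin 51° = 1.13×10⁻⁴ s⁻¹
Pressure gradient: |∂P/∂n| = 1000 Pa / 168000 m = 5.95×10⁻³ Pa/m
Geostrophic speed: V_g = |∂P/∂n|/(fρ) = 5.95×10⁻³/(1.13×10⁻⁴ × 1.21) = 43.4 m/s
Around a low, centrifugal force acts outward with Coriolis, so pressure-gradient force balances both:
(1/ρ)|∂P/∂n| = fV + V²/R  →  V² + fR·V − fR·V_g = 0
With fR = 1.13×10⁻⁴ × 1607×10³ m = 182 m/s:
V = [−fR + √((fR)² + 4 fR V_g)]/2 = [−182 + √(182² + 4×182×43.4)]/2 = 36.2 m/s
Subgeostrophic (V < V_g = 43.4 m/s), as expected around a low.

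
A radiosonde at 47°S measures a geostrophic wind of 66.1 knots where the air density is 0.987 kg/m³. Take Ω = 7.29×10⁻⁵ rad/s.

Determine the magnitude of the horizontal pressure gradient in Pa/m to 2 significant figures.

3.6×10⁻³ Pa/m

Coriolis parameter at 47°S:
f = 2Ω sin φ = 2 × 7.29×10⁻⁵ × sin 47° = 1.07×10⁻⁴ s⁻¹
Wind speed in SI: 66.1 knots = 34.0 m/s
Geostrophic balance rearranged: |∂P/∂n| = f ρ V_g
|∂P/∂n| = 1.07×10⁻⁴ × 0.987 × 34.0 = 3.58×10⁻³ Pa/m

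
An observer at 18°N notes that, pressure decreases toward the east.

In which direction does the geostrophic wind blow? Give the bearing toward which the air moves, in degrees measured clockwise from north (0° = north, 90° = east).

180°

The pressure-gradient force points toward the east (bearing 090°).
Geostrophic balance: in the Northern Hemisphere the Coriolis force deflects motion to the right, so the geostrophic wind blows 90° to the right of the pressure-gradient force (low pressure on the left).
Rotating 090° by 90° clockwise gives 180° — the wind blows toward the south.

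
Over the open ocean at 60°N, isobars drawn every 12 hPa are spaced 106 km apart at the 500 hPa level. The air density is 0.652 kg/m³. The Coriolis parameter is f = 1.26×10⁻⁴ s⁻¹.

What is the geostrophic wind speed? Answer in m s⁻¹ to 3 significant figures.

138 m s⁻¹

Pressure gradient: |∂P/∂n| = 1200 Pa / 106000 m = 1.13×10⁻² Pa/m
Geostrophic balance (pressure-gradient force = Coriolis force):
V_g = (1/(fρ)) |∂P/∂n| = 1.13×10⁻² / (1.26×10⁻⁴ × 0.652) = 138 m/s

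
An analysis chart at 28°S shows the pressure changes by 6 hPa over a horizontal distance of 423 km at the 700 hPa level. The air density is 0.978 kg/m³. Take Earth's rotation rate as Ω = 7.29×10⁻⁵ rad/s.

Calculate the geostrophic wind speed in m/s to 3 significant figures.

21.2 m/s

Coriolis parameter at 28°S:
f = 2Ω sin φ = 2 × 7.29×10⁻⁵ × sin 28° = 6.84×10⁻⁵ s⁻¹
Pressure gradient: |∂P/∂n| = 600 Pa / 423000 m = 1.42×10⁻³ Pa/m
Geostrophic balance (pressure-gradient force = Coriolis force):
V_g = (1/(fρ)) |∂P/∂n| = 1.42×10⁻³ / (6.84×10⁻⁵ × 0.978) = 21.2 m/s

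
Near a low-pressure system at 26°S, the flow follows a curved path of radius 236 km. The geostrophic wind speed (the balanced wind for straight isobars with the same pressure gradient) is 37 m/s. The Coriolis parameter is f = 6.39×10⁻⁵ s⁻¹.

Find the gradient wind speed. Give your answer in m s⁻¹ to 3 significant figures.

17.3 m s⁻¹

Around a low, centrifugal force acts outward with Coriolis, so pressure-gradient force balances both:
(1/ρ)|∂P/∂n| = fV + V²/R  →  V² + fR·V − fR·V_g = 0
With fR = 6.39×10⁻⁵ × 236×10³ m = 15.1 m/s:
V = [−fR + √((fR)² + 4 fR V_g)]/2 = [−15.1 + √(15.1² + 4×15.1×37)]/2 = 17.3 m/s
Subgeostrophic (V < V_g = 37 m/s), as expected around a low.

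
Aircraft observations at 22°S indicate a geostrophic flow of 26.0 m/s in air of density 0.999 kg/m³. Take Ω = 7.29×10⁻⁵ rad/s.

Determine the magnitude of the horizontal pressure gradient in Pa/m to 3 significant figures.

Coriolis parameter at 22°S:
f = 2Ω sin φ = 2 × 7.29×10⁻⁵ × sin 22° = 5.46×10⁻⁵ s⁻¹
Geostrophic balance rearranged: |∂P/∂n| = f ρ V_g
|∂P/∂n| = 5.46×10⁻⁵ × 0.999 × 26.0 = 1.42×10⁻³ Pa/m

1.42×10⁻³ Pa/m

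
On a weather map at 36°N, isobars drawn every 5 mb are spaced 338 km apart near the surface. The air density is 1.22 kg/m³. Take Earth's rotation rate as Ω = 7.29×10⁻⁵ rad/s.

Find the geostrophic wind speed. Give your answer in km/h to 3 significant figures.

50.9 km/h

Coriolis parameter at 36°N:
f = 2Ω sin φ = 2 × 7.29×10⁻⁵ × sin 36° = 8.57×10⁻⁵ s⁻¹
Pressure gradient: |∂P/∂n| = 500 Pa / 338000 m = 1.48×10⁻³ Pa/m
Geostrophic balance (pressure-gradient force = Coriolis force):
V_g = (1/(fρ)) |∂P/∂n| = 1.48×10⁻³ / (8.57×10⁻⁵ × 1.22) = 14.1 m/s
Converting: 14.1 m/s × 3.6 = 50.9 km/h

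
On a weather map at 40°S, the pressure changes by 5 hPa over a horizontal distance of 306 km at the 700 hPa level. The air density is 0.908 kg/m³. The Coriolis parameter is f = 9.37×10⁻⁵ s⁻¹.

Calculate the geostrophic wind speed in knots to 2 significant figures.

Pressure gradient: |∂P/∂n| = 500 Pa / 306000 m = 1.63×10⁻³ Pa/m
Geostrophic balance (pressure-gradient force = Coriolis force):
V_g = (1/(fρ)) |∂P/∂n| = 1.63×10⁻³ / (9.37×10⁻⁵ × 0.908) = 19.2 m/s
Converting: 19.2 m/s × 1.944 = 37 knots

37 knots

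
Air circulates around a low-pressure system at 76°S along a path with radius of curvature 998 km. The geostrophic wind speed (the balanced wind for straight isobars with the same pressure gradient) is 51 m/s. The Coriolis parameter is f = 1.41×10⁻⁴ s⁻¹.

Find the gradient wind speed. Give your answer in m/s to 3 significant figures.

39.8 m/s

Around a low, centrifugal force acts outward with Coriolis, so pressure-gradient force balances both:
(1/ρ)|∂P/∂n| = fV + V²/R  →  V² + fR·V − fR·V_g = 0
With fR = 1.41×10⁻⁴ × 998×10³ m = 141 m/s:
V = [−fR + √((fR)² + 4 fR V_g)]/2 = [−141 + √(141² + 4×141×51)]/2 = 39.8 m/s
Subgeostrophic (V < V_g = 51 m/s), as expected around a low.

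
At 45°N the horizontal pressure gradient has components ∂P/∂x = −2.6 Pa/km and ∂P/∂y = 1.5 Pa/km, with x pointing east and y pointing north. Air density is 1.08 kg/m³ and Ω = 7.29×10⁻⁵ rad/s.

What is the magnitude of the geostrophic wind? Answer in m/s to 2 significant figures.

27 m/s

Coriolis parameter at 45°N:
f = 2Ω sin φ = 2 × 7.29×10⁻⁵ × sin 45° = 1.03×10⁻⁴ s⁻¹
Component geostrophic relations (x east, y north):
u_g = −(1/(fρ)) ∂P/∂y,  v_g = (1/(fρ)) ∂P/∂x
u_g = −(1.5×10⁻³)/(1.03×10⁻⁴ × 1.08) = −13.5 m/s;  v_g = (−2.6×10⁻³)/(1.03×10⁻⁴ × 1.08) = −23.4 m/s
|V_g| = √(u_g² + v_g²) = 27.0 m/s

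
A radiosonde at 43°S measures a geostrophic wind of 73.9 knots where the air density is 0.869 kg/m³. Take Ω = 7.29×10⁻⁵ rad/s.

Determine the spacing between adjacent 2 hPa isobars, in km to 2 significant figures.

61 km

Coriolis parameter at 43°S:
f = 2Ω sin φ = 2 × 7.29×10⁻⁵ × sin 43° = 9.94×10⁻⁵ s⁻¹
Wind speed in SI: 73.9 knots = 38.0 m/s
Geostrophic balance rearranged: |∂P/∂n| = f ρ V_g
|∂P/∂n| = 9.94×10⁻⁵ × 0.869 × 38.0 = 3.29×10⁻³ Pa/m
Isobar spacing: Δn = ΔP/|∂P/∂n| = 200 Pa / 3.29×10⁻³ Pa/m = 60882 m ≈ 61 km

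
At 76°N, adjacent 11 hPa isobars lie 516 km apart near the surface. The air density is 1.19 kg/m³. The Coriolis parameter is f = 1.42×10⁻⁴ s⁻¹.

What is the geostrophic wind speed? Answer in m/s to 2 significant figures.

13 m/s

Pressure gradient: |∂P/∂n| = 1100 Pa / 516000 m = 2.13×10⁻³ Pa/m
Geostrophic balance (pressure-gradient force = Coriolis force):
V_g = (1/(fρ)) |∂P/∂n| = 2.13×10⁻³ / (1.42×10⁻⁴ × 1.19) = 12.6 m/s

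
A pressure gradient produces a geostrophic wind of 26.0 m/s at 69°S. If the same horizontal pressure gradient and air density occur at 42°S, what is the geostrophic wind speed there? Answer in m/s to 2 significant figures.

36 m/s

With the same pressure gradient and density, V_g ∝ 1/f ∝ 1/sin φ.
V₂ = V₁ · sin φ₁ / sin φ₂ = 26.0 × sin 69° / sin 42°
V₂ = 26.0 × 0.9336/0.6691 = 36 m/s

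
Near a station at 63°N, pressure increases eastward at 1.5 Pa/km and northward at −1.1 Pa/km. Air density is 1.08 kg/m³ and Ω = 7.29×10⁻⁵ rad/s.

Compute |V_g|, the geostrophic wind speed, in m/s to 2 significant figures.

Coriolis parameter at 63°N:
f = 2Ω sin φ = 2 × 7.29×10⁻⁵ × sin 63° = 1.30×10⁻⁴ s⁻¹
Component geostrophic relations (x east, y north):
u_g = −(1/(fρ)) ∂P/∂y,  v_g = (1/(fρ)) ∂P/∂x
u_g = −(−1.1×10⁻³)/(1.30×10⁻⁴ × 1.08) = 7.84 m/s;  v_g = (1.5×10⁻³)/(1.30×10⁻⁴ × 1.08) = 10.7 m/s
|V_g| = √(u_g² + v_g²) = 13.3 m/s

13 m/s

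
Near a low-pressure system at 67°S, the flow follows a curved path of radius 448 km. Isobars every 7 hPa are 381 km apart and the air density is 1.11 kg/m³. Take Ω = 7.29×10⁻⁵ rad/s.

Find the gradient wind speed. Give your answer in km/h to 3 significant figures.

37.8 km/h

Coriolis parameter at 67°S:
f = 2Ω sin φ = 2 × 7.29×10⁻⁵ × sin 67° = 1.34×10⁻⁴ s⁻¹
Pressure gradient: |∂P/∂n| = 700 Pa / 381000 m = 1.84×10⁻³ Pa/m
Geostrophic speed: V_g = |∂P/∂n|/(fρ) = 1.84×10⁻³/(1.34×10⁻⁴ × 1.11) = 12.3 m/s
Around a low, centrifugal force acts outward with Coriolis, so pressure-gradient force balances both:
(1/ρ)|∂P/∂n| = fV + V²/R  →  V² + fR·V − fR·V_g = 0
With fR = 1.34×10⁻⁴ × 448×10³ m = 60.1 m/s:
V = [−fR + √((fR)² + 4 fR V_g)]/2 = [−60.1 + √(60.1² + 4×60.1×12.3)]/2 = 10.5 m/s
Subgeostrophic (V < V_g = 12.3 m/s), as expected around a low.
Converting: 10.5 m/s × 3.6 = 37.8 km/h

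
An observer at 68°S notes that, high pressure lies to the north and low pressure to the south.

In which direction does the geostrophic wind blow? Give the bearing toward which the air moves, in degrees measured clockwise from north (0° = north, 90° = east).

The pressure-gradient force points toward the south (bearing 180°).
Geostrophic balance: in the Southern Hemisphere the Coriolis force deflects motion to the left, so the geostrophic wind blows 90° to the left of the pressure-gradient force (low pressure on the right).
Rotating 180° by 90° counterclockwise gives 090° — the wind blows toward the east.

090°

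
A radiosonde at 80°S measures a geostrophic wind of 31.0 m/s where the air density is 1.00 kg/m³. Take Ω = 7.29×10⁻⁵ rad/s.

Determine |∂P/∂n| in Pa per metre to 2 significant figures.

Coriolis parameter at 80°S:
f = 2Ω sin φ = 2 × 7.29×10⁻⁵ × sin 80° = 1.44×10⁻⁴ s⁻¹
Geostrophic balance rearranged: |∂P/∂n| = f ρ V_g
|∂P/∂n| = 1.44×10⁻⁴ × 1.00 × 31.0 = 4.45×10⁻³ Pa/m

4.5×10⁻³ Pa/m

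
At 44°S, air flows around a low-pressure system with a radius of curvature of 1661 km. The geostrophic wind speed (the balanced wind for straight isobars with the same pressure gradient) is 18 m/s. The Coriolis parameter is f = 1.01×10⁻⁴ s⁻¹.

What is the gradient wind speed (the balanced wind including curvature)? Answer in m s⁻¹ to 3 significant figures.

16.4 m s⁻¹

Around a low, centrifugal force acts outward with Coriolis, so pressure-gradient force balances both:
(1/ρ)|∂P/∂n| = fV + V²/R  →  V² + fR·V − fR·V_g = 0
With fR = 1.01×10⁻⁴ × 1661×10³ m = 168 m/s:
V = [−fR + √((fR)² + 4 fR V_g)]/2 = [−168 + √(168² + 4×168×18)]/2 = 16.4 m/s
Subgeostrophic (V < V_g = 18 m/s), as expected around a low.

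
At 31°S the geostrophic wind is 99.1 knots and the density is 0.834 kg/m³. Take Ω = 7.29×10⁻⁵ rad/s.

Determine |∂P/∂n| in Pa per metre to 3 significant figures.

Coriolis parameter at 31°S:
f = 2Ω sin φ = 2 × 7.29×10⁻⁵ × sin 31° = 7.51×10⁻⁵ s⁻¹
Wind speed in SI: 99.1 knots = 51.0 m/s
Geostrophic balance rearranged: |∂P/∂n| = f ρ V_g
|∂P/∂n| = 7.51×10⁻⁵ × 0.834 × 51.0 = 3.19×10⁻³ Pa/m

3.19×10⁻³ Pa/m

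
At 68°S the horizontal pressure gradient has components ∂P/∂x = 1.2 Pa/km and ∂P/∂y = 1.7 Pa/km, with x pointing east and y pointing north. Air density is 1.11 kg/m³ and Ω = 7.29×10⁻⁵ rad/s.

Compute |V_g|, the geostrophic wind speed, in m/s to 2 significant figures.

Coriolis parameter at 68°S:
f = 2Ω sin φ = 2 × 7.29×10⁻⁵ × sin 68° = 1.35×10⁻⁴ s⁻¹
In the Southern Hemisphere f is negative: f = −1.35×10⁻⁴ s⁻¹.
Component geostrophic relations (x east, y north):
u_g = −(1/(fρ)) ∂P/∂y,  v_g = (1/(fρ)) ∂P/∂x
u_g = −(1.7×10⁻³)/(−1.35×10⁻⁴ × 1.11) = 11.3 m/s;  v_g = (1.2×10⁻³)/(−1.35×10⁻⁴ × 1.11) = −8.00 m/s
|V_g| = √(u_g² + v_g²) = 13.9 m/s

14 m/s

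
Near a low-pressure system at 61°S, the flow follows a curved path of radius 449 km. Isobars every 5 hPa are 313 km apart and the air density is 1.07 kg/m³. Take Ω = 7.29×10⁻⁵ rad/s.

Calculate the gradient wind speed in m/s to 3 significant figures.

9.97 m/s

Coriolis parameter at 61°S:
f = 2Ω sin φ = 2 × 7.29×10⁻⁵ × sin 61° = 1.28×10⁻⁴ s⁻¹
Pressure gradient: |∂P/∂n| = 500 Pa / 313000 m = 1.60×10⁻³ Pa/m
Geostrophic speed: V_g = |∂P/∂n|/(fρ) = 1.60×10⁻³/(1.28×10⁻⁴ × 1.07) = 11.7 m/s
Around a low, centrifugal force acts outward with Coriolis, so pressure-gradient force balances both:
(1/ρ)|∂P/∂n| = fV + V²/R  →  V² + fR·V − fR·V_g = 0
With fR = 1.28×10⁻⁴ × 449×10³ m = 57.3 m/s:
V = [−fR + √((fR)² + 4 fR V_g)]/2 = [−57.3 + √(57.3² + 4×57.3×11.7)]/2 = 9.97 m/s
Subgeostrophic (V < V_g = 11.7 m/s), as expected around a low.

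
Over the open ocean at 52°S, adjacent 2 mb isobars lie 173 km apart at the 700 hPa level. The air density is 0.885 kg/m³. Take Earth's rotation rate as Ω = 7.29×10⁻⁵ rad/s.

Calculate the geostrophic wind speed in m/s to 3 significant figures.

Coriolis parameter at 52°S:
f = 2Ω sin φ = 2 × 7.29×10⁻⁵ × sin 52° = 1.15×10⁻⁴ s⁻¹
Pressure gradient: |∂P/∂n| = 200 Pa / 173000 m = 1.16×10⁻³ Pa/m
Geostrophic balance (pressure-gradient force = Coriolis force):
V_g = (1/(fρ)) |∂P/∂n| = 1.16×10⁻³ / (1.15×10⁻⁴ × 0.885) = 11.4 m/s

11.4 m/s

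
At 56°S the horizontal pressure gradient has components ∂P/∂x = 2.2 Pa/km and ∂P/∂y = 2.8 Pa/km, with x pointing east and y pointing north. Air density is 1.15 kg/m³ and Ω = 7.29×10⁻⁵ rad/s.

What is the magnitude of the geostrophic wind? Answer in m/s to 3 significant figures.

Coriolis parameter at 56°S:
f = 2Ω sin φ = 2 × 7.29×10⁻⁵ × sin 56° = 1.21×10⁻⁴ s⁻¹
In the Southern Hemisphere f is negative: f = −1.21×10⁻⁴ s⁻¹.
Component geostrophic relations (x east, y north):
u_g = −(1/(fρ)) ∂P/∂y,  v_g = (1/(fρ)) ∂P/∂x
u_g = −(2.8×10⁻³)/(−1.21×10⁻⁴ × 1.15) = 20.1 m/s;  v_g = (2.2×10⁻³)/(−1.21×10⁻⁴ × 1.15) = −15.8 m/s
|V_g| = √(u_g² + v_g²) = 25.6 m/s

25.6 m/s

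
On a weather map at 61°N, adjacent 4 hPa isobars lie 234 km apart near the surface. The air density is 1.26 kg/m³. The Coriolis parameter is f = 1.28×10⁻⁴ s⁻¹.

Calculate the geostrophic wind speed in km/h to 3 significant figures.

Pressure gradient: |∂P/∂n| = 400 Pa / 234000 m = 1.71×10⁻³ Pa/m
Geostrophic balance (pressure-gradient force = Coriolis force):
V_g = (1/(fρ)) |∂P/∂n| = 1.71×10⁻³ / (1.28×10⁻⁴ × 1.26) = 10.6 m/s
Converting: 10.6 m/s × 3.6 = 38.2 km/h

38.2 km/h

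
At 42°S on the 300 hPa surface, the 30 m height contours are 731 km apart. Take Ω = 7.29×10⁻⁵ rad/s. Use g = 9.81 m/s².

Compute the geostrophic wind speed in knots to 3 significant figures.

8.02 knots

Coriolis parameter at 42°S:
f = 2Ω sin φ = 2 × 7.29×10⁻⁵ × sin 42° = 9.76×10⁻⁵ s⁻¹
Height gradient: |∂Z/∂n| = 30 m / 731000 m = 4.10×10⁻⁵
On a pressure surface, geostrophic balance gives V_g = (g/f)|∂Z/∂n|:
V_g = 9.81 × 4.10×10⁻⁵ / 9.76×10⁻⁵ = 4.13 m/s
Converting: 4.13 m/s × 1.944 = 8.02 knots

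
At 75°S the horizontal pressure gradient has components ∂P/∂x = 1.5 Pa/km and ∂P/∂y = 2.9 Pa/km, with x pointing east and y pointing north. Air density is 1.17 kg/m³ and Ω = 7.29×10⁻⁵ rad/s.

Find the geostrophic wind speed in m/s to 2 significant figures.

20 m/s

Coriolis parameter at 75°S:
f = 2Ω sin φ = 2 × 7.29×10⁻⁵ × sin 75° = 1.41×10⁻⁴ s⁻¹
In the Southern Hemisphere f is negative: f = −1.41×10⁻⁴ s⁻¹.
Component geostrophic relations (x east, y north):
u_g = −(1/(fρ)) ∂P/∂y,  v_g = (1/(fρ)) ∂P/∂x
u_g = −(2.9×10⁻³)/(−1.41×10⁻⁴ × 1.17) = 17.6 m/s;  v_g = (1.5×10⁻³)/(−1.41×10⁻⁴ × 1.17) = −9.10 m/s
|V_g| = √(u_g² + v_g²) = 19.8 m/s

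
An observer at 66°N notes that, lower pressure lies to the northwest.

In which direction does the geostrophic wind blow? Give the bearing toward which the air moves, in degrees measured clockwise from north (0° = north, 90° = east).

045°

The pressure-gradient force points toward the northwest (bearing 315°).
Geostrophic balance: in the Northern Hemisphere the Coriolis force deflects motion to the right, so the geostrophic wind blows 90° to the right of the pressure-gradient force (low pressure on the left).
Rotating 315° by 90° clockwise gives 045° — the wind blows toward the northeast.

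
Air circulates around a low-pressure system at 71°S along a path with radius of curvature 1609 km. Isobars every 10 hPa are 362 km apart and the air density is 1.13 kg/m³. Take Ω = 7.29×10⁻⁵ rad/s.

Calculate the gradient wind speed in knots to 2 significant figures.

32 knots

Coriolis parameter at 71°S:
f = 2Ω sin φ = 2 × 7.29×10⁻⁵ × sin 71° = 1.38×10⁻⁴ s⁻¹
Pressure gradient: |∂P/∂n| = 1000 Pa / 362000 m = 2.76×10⁻³ Pa/m
Geostrophic speed: V_g = |∂P/∂n|/(fρ) = 2.76×10⁻³/(1.38×10⁻⁴ × 1.13) = 17.7 m/s
Around a low, centrifugal force acts outward with Coriolis, so pressure-gradient force balances both:
(1/ρ)|∂P/∂n| = fV + V²/R  →  V² + fR·V − fR·V_g = 0
With fR = 1.38×10⁻⁴ × 1609×10³ m = 222 m/s:
V = [−fR + √((fR)² + 4 fR V_g)]/2 = [−222 + √(222² + 4×222×17.7)]/2 = 16.5 m/s
Subgeostrophic (V < V_g = 17.7 m/s), as expected around a low.
Converting: 16.5 m/s × 1.944 = 32 knots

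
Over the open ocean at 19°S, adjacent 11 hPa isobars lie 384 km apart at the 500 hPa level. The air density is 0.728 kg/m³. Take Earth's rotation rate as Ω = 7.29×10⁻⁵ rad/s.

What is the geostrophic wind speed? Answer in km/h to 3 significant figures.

298 km/h

Coriolis parameter at 19°S:
f = 2Ω sin φ = 2 × 7.29×10⁻⁵ × sin 19° = 4.75×10⁻⁵ s⁻¹
Pressure gradient: |∂P/∂n| = 1100 Pa / 384000 m = 2.86×10⁻³ Pa/m
Geostrophic balance (pressure-gradient force = Coriolis force):
V_g = (1/(fρ)) |∂P/∂n| = 2.86×10⁻³ / (4.75×10⁻⁵ × 0.728) = 82.9 m/s
Converting: 82.9 m/s × 3.6 = 298 km/h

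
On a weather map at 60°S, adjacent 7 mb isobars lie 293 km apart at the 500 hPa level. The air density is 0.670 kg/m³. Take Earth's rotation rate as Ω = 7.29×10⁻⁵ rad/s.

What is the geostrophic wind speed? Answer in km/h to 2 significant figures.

Coriolis parameter at 60°S:
f = 2Ω sin φ = 2 × 7.29×10⁻⁵ × sin 60° = 1.26×10⁻⁴ s⁻¹
Pressure gradient: |∂P/∂n| = 700 Pa / 293000 m = 2.39×10⁻³ Pa/m
Geostrophic balance (pressure-gradient force = Coriolis force):
V_g = (1/(fρ)) |∂P/∂n| = 2.39×10⁻³ / (1.26×10⁻⁴ × 0.670) = 28.2 m/s
Converting: 28.2 m/s × 3.6 = 100 km/h

100 km/h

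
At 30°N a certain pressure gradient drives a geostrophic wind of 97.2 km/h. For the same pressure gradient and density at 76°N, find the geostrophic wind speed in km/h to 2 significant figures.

With the same pressure gradient and density, V_g ∝ 1/f ∝ 1/sin φ.
V₂ = V₁ · sin φ₁ / sin φ₂ = 97.2 × sin 30° / sin 76°
V₂ = 97.2 × 0.5000/0.9703 = 50 km/h

50 km/h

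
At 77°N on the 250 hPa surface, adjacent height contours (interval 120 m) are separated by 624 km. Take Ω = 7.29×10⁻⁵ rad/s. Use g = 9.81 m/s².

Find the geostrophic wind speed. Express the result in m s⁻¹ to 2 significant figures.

Coriolis parameter at 77°N:
f = 2Ω sin φ = 2 × 7.29×10⁻⁵ × sin 77° = 1.42×10⁻⁴ s⁻¹
Height gradient: |∂Z/∂n| = 120 m / 624000 m = 1.92×10⁻⁴
On a pressure surface, geostrophic balance gives V_g = (g/f)|∂Z/∂n|:
V_g = 9.81 × 1.92×10⁻⁴ / 1.42×10⁻⁴ = 13.3 m/s

13 m s⁻¹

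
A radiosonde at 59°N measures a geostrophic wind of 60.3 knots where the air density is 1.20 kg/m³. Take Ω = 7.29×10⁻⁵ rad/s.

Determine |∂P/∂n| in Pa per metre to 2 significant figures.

Coriolis parameter at 59°N:
f = 2Ω sin φ = 2 × 7.29×10⁻⁵ × sin 59° = 1.25×10⁻⁴ s⁻¹
Wind speed in SI: 60.3 knots = 31.0 m/s
Geostrophic balance rearranged: |∂P/∂n| = f ρ V_g
|∂P/∂n| = 1.25×10⁻⁴ × 1.20 × 31.0 = 4.65×10⁻³ Pa/m

4.7×10⁻³ Pa/m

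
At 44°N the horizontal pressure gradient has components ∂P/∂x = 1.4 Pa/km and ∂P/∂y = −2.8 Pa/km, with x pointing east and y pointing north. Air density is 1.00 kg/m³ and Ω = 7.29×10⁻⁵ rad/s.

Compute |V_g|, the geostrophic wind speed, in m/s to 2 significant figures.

Coriolis parameter at 44°N:
f = 2Ω sin φ = 2 × 7.29×10⁻⁵ × sin 44° = 1.01×10⁻⁴ s⁻¹
Component geostrophic relations (x east, y north):
u_g = −(1/(fρ)) ∂P/∂y,  v_g = (1/(fρ)) ∂P/∂x
u_g = −(−2.8×10⁻³)/(1.01×10⁻⁴ × 1.00) = 27.6 m/s;  v_g = (1.4×10⁻³)/(1.01×10⁻⁴ × 1.00) = 13.8 m/s
|V_g| = √(u_g² + v_g²) = 30.9 m/s

31 m/s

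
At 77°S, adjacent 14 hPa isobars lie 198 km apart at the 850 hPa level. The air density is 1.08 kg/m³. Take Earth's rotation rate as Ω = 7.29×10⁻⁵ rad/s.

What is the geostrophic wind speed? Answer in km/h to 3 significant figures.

Coriolis parameter at 77°S:
f = 2Ω sin φ = 2 × 7.29×10⁻⁵ × sin 77° = 1.42×10⁻⁴ s⁻¹
Pressure gradient: |∂P/∂n| = 1400 Pa / 198000 m = 7.07×10⁻³ Pa/m
Geostrophic balance (pressure-gradient force = Coriolis force):
V_g = (1/(fρ)) |∂P/∂n| = 7.07×10⁻³ / (1.42×10⁻⁴ × 1.08) = 46.1 m/s
Converting: 46.1 m/s × 3.6 = 166 km/h

166 km/h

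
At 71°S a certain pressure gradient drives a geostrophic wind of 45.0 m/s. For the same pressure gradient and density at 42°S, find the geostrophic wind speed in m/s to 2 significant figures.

With the same pressure gradient and density, V_g ∝ 1/f ∝ 1/sin φ.
V₂ = V₁ · sin φ₁ / sin φ₂ = 45.0 × sin 71° / sin 42°
V₂ = 45.0 × 0.9455/0.6691 = 64 m/s

64 m/s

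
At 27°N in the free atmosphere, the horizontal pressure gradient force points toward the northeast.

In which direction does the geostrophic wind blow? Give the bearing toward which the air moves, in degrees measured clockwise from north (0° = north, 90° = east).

The pressure-gradient force points toward the northeast (bearing 045°).
Geostrophic balance: in the Northern Hemisphere the Coriolis force deflects motion to the right, so the geostrophic wind blows 90° to the right of the pressure-gradient force (low pressure on the left).
Rotating 045° by 90° clockwise gives 135° — the wind blows toward the southeast.

135°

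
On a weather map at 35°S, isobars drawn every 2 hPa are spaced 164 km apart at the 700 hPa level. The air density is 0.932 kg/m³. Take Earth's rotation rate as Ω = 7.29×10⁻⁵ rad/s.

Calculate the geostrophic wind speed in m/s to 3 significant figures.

Coriolis parameter at 35°S:
f = 2Ω sin φ = 2 × 7.29×10⁻⁵ × sin 35° = 8.36×10⁻⁵ s⁻¹
Pressure gradient: |∂P/∂n| = 200 Pa / 164000 m = 1.22×10⁻³ Pa/m
Geostrophic balance (pressure-gradient force = Coriolis force):
V_g = (1/(fρ)) |∂P/∂n| = 1.22×10⁻³ / (8.36×10⁻⁵ × 0.932) = 15.6 m/s

15.6 m/s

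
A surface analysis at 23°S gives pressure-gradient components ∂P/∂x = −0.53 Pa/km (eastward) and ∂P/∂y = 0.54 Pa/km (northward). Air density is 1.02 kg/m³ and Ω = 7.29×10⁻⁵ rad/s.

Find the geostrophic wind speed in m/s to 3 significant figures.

Coriolis parameter at 23°S:
f = 2Ω sin φ = 2 × 7.29×10⁻⁵ × sin 23° = 5.70×10⁻⁵ s⁻¹
In the Southern Hemisphere f is negative: f = −5.70×10⁻⁵ s⁻¹.
Component geostrophic relations (x east, y north):
u_g = −(1/(fρ)) ∂P/∂y,  v_g = (1/(fρ)) ∂P/∂x
u_g = −(0.54×10⁻³)/(−5.70×10⁻⁵ × 1.02) = 9.29 m/s;  v_g = (−0.53×10⁻³)/(−5.70×10⁻⁵ × 1.02) = 9.12 m/s
|V_g| = √(u_g² + v_g²) = 13.0 m/s

13.0 m/s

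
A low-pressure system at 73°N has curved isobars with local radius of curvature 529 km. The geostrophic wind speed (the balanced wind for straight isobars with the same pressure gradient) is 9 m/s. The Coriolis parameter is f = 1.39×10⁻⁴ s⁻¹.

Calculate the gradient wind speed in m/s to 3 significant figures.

Around a low, centrifugal force acts outward with Coriolis, so pressure-gradient force balances both:
(1/ρ)|∂P/∂n| = fV + V²/R  →  V² + fR·V − fR·V_g = 0
With fR = 1.39×10⁻⁴ × 529×10³ m = 73.5 m/s:
V = [−fR + √((fR)² + 4 fR V_g)]/2 = [−73.5 + √(73.5² + 4×73.5×9)]/2 = 8.11 m/s
Subgeostrophic (V < V_g = 9 m/s), as expected around a low.

8.11 m/s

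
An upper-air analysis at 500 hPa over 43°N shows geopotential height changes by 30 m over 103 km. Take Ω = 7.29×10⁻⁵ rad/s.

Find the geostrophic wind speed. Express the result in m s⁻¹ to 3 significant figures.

28.7 m s⁻¹

Coriolis parameter at 43°N:
f = 2Ω sin φ = 2 × 7.29×10⁻⁵ × sin 43° = 9.94×10⁻⁵ s⁻¹
Height gradient: |∂Z/∂n| = 30 m / 103000 m = 2.91×10⁻⁴
On a pressure surface, geostrophic balance gives V_g = (g/f)|∂Z/∂n|:
V_g = 9.81 × 2.91×10⁻⁴ / 9.94×10⁻⁵ = 28.7 m/s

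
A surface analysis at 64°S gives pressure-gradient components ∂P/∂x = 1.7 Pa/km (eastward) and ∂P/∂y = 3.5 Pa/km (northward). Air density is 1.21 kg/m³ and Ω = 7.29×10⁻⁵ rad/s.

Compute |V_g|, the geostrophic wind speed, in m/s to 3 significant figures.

24.5 m/s

Coriolis parameter at 64°S:
f = 2Ω sin φ = 2 × 7.29×10⁻⁵ × sin 64° = 1.31×10⁻⁴ s⁻¹
In the Southern Hemisphere f is negative: f = −1.31×10⁻⁴ s⁻¹.
Component geostrophic relations (x east, y north):
u_g = −(1/(fρ)) ∂P/∂y,  v_g = (1/(fρ)) ∂P/∂x
u_g = −(3.5×10⁻³)/(−1.31×10⁻⁴ × 1.21) = 22.1 m/s;  v_g = (1.7×10⁻³)/(−1.31×10⁻⁴ × 1.21) = −10.7 m/s
|V_g| = √(u_g² + v_g²) = 24.5 m/s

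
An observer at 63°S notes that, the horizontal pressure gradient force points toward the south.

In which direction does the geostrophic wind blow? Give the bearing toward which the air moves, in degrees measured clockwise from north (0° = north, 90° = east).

The pressure-gradient force points toward the south (bearing 180°).
Geostrophic balance: in the Southern Hemisphere the Coriolis force deflects motion to the left, so the geostrophic wind blows 90° to the left of the pressure-gradient force (low pressure on the right).
Rotating 180° by 90° counterclockwise gives 090° — the wind blows toward the east.

090°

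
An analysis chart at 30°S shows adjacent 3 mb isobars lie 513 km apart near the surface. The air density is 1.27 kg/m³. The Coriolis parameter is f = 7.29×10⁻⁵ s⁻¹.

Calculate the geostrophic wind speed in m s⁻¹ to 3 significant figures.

Pressure gradient: |∂P/∂n| = 300 Pa / 513000 m = 5.85×10⁻⁴ Pa/m
Geostrophic balance (pressure-gradient force = Coriolis force):
V_g = (1/(fρ)) |∂P/∂n| = 5.85×10⁻⁴ / (7.29×10⁻⁵ × 1.27) = 6.32 m/s

6.32 m s⁻¹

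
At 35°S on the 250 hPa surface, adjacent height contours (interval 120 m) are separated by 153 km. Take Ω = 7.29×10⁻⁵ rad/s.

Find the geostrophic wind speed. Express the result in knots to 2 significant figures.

180 knots

Coriolis parameter at 35°S:
f = 2Ω sin φ = 2 × 7.29×10⁻⁵ × sin 35° = 8.36×10⁻⁵ s⁻¹
Height gradient: |∂Z/∂n| = 120 m / 153000 m = 7.84×10⁻⁴
On a pressure surface, geostrophic balance gives V_g = (g/f)|∂Z/∂n|:
V_g = 9.81 × 7.84×10⁻⁴ / 8.36×10⁻⁵ = 92.0 m/s
Converting: 92.0 m/s × 1.944 = 180 knots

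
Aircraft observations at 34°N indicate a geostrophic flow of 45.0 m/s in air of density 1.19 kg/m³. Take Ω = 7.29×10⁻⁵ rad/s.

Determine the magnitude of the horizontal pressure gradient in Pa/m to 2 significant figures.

Coriolis parameter at 34°N:
f = 2Ω sin φ = 2 × 7.29×10⁻⁵ × sin 34° = 8.15×10⁻⁵ s⁻¹
Geostrophic balance rearranged: |∂P/∂n| = f ρ V_g
|∂P/∂n| = 8.15×10⁻⁵ × 1.19 × 45.0 = 4.37×10⁻³ Pa/m

4.4×10⁻³ Pa/m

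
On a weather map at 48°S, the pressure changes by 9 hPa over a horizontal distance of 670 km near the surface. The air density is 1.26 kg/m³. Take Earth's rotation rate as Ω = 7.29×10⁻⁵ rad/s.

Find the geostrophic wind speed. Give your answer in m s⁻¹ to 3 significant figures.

Coriolis parameter at 48°S:
f = 2Ω sin φ = 2 × 7.29×10⁻⁵ × sin 48° = 1.08×10⁻⁴ s⁻¹
Pressure gradient: |∂P/∂n| = 900 Pa / 670000 m = 1.34×10⁻³ Pa/m
Geostrophic balance (pressure-gradient force = Coriolis force):
V_g = (1/(fρ)) |∂P/∂n| = 1.34×10⁻³ / (1.08×10⁻⁴ × 1.26) = 9.84 m/s

9.84 m s⁻¹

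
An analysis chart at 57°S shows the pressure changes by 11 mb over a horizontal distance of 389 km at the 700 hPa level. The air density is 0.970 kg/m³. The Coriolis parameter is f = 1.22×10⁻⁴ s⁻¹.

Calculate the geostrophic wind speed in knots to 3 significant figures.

46.4 knots

Pressure gradient: |∂P/∂n| = 1100 Pa / 389000 m = 2.83×10⁻³ Pa/m
Geostrophic balance (pressure-gradient force = Coriolis force):
V_g = (1/(fρ)) |∂P/∂n| = 2.83×10⁻³ / (1.22×10⁻⁴ × 0.970) = 23.9 m/s
Converting: 23.9 m/s × 1.944 = 46.4 knots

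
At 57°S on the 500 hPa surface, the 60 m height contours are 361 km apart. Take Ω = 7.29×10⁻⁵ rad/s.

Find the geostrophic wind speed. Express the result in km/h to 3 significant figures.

Coriolis parameter at 57°S:
f = 2Ω sin φ = 2 × 7.29×10⁻⁵ × sin 57° = 1.22×10⁻⁴ s⁻¹
Height gradient: |∂Z/∂n| = 60 m / 361000 m = 1.66×10⁻⁴
On a pressure surface, geostrophic balance gives V_g = (g/f)|∂Z/∂n|:
V_g = 9.81 × 1.66×10⁻⁴ / 1.22×10⁻⁴ = 13.3 m/s
Converting: 13.3 m/s × 3.6 = 48.0 km/h

48.0 km/h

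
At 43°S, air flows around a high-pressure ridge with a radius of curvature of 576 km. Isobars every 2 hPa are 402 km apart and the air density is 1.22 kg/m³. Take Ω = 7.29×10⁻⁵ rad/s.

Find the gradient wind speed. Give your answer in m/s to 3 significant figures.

4.45 m/s

Coriolis parameter at 43°S:
f = 2Ω sin φ = 2 × 7.29×10⁻⁵ × sin 43° = 9.94×10⁻⁵ s⁻¹
Pressure gradient: |∂P/∂n| = 200 Pa / 402000 m = 4.98×10⁻⁴ Pa/m
Geostrophic speed: V_g = |∂P/∂n|/(fρ) = 4.98×10⁻⁴/(9.94×10⁻⁵ × 1.22) = 4.10 m/s
Around a high, pressure-gradient force acts outward with centrifugal, so Coriolis balances both:
fV = (1/ρ)|∂P/∂n| + V²/R  →  V² − fR·V + fR·V_g = 0
With fR = 9.94×10⁻⁵ × 576×10³ m = 57.3 m/s:
V = [fR − √((fR)² − 4 fR V_g)]/2 = [57.3 − √(57.3² − 4×57.3×4.1)]/2 = 4.45 m/s
Supergeostrophic (V > V_g = 4.1 m/s), as expected around a high.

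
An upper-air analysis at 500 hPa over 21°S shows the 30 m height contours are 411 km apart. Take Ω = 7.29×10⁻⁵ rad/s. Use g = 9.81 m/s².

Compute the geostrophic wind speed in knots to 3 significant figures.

26.6 knots

Coriolis parameter at 21°S:
f = 2Ω sin φ = 2 × 7.29×10⁻⁵ × sin 21° = 5.23×10⁻⁵ s⁻¹
Height gradient: |∂Z/∂n| = 30 m / 411000 m = 7.30×10⁻⁵
On a pressure surface, geostrophic balance gives V_g = (g/f)|∂Z/∂n|:
V_g = 9.81 × 7.30×10⁻⁵ / 5.23×10⁻⁵ = 13.7 m/s
Converting: 13.7 m/s × 1.944 = 26.6 knots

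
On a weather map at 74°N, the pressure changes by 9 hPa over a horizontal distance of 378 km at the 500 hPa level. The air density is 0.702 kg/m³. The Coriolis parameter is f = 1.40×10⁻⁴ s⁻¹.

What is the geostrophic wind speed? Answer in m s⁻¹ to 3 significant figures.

Pressure gradient: |∂P/∂n| = 900 Pa / 378000 m = 2.38×10⁻³ Pa/m
Geostrophic balance (pressure-gradient force = Coriolis force):
V_g = (1/(fρ)) |∂P/∂n| = 2.38×10⁻³ / (1.40×10⁻⁴ × 0.702) = 24.2 m/s

24.2 m s⁻¹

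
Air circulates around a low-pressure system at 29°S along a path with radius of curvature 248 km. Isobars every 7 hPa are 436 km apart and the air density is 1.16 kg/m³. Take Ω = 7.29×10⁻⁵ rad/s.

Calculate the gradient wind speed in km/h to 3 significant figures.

42.2 km/h

Coriolis parameter at 29°S:
f = 2Ω sin φ = 2 × 7.29×10⁻⁵ × sin 29° = 7.07×10⁻⁵ s⁻¹
Pressure gradient: |∂P/∂n| = 700 Pa / 436000 m = 1.61×10⁻³ Pa/m
Geostrophic speed: V_g = |∂P/∂n|/(fρ) = 1.61×10⁻³/(7.07×10⁻⁵ × 1.16) = 19.6 m/s
Around a low, centrifugal force acts outward with Coriolis, so pressure-gradient force balances both:
(1/ρ)|∂P/∂n| = fV + V²/R  →  V² + fR·V − fR·V_g = 0
With fR = 7.07×10⁻⁵ × 248×10³ m = 17.5 m/s:
V = [−fR + √((fR)² + 4 fR V_g)]/2 = [−17.5 + √(17.5² + 4×17.5×19.6)]/2 = 11.7 m/s
Subgeostrophic (V < V_g = 19.6 m/s), as expected around a low.
Converting: 11.7 m/s × 3.6 = 42.2 km/h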